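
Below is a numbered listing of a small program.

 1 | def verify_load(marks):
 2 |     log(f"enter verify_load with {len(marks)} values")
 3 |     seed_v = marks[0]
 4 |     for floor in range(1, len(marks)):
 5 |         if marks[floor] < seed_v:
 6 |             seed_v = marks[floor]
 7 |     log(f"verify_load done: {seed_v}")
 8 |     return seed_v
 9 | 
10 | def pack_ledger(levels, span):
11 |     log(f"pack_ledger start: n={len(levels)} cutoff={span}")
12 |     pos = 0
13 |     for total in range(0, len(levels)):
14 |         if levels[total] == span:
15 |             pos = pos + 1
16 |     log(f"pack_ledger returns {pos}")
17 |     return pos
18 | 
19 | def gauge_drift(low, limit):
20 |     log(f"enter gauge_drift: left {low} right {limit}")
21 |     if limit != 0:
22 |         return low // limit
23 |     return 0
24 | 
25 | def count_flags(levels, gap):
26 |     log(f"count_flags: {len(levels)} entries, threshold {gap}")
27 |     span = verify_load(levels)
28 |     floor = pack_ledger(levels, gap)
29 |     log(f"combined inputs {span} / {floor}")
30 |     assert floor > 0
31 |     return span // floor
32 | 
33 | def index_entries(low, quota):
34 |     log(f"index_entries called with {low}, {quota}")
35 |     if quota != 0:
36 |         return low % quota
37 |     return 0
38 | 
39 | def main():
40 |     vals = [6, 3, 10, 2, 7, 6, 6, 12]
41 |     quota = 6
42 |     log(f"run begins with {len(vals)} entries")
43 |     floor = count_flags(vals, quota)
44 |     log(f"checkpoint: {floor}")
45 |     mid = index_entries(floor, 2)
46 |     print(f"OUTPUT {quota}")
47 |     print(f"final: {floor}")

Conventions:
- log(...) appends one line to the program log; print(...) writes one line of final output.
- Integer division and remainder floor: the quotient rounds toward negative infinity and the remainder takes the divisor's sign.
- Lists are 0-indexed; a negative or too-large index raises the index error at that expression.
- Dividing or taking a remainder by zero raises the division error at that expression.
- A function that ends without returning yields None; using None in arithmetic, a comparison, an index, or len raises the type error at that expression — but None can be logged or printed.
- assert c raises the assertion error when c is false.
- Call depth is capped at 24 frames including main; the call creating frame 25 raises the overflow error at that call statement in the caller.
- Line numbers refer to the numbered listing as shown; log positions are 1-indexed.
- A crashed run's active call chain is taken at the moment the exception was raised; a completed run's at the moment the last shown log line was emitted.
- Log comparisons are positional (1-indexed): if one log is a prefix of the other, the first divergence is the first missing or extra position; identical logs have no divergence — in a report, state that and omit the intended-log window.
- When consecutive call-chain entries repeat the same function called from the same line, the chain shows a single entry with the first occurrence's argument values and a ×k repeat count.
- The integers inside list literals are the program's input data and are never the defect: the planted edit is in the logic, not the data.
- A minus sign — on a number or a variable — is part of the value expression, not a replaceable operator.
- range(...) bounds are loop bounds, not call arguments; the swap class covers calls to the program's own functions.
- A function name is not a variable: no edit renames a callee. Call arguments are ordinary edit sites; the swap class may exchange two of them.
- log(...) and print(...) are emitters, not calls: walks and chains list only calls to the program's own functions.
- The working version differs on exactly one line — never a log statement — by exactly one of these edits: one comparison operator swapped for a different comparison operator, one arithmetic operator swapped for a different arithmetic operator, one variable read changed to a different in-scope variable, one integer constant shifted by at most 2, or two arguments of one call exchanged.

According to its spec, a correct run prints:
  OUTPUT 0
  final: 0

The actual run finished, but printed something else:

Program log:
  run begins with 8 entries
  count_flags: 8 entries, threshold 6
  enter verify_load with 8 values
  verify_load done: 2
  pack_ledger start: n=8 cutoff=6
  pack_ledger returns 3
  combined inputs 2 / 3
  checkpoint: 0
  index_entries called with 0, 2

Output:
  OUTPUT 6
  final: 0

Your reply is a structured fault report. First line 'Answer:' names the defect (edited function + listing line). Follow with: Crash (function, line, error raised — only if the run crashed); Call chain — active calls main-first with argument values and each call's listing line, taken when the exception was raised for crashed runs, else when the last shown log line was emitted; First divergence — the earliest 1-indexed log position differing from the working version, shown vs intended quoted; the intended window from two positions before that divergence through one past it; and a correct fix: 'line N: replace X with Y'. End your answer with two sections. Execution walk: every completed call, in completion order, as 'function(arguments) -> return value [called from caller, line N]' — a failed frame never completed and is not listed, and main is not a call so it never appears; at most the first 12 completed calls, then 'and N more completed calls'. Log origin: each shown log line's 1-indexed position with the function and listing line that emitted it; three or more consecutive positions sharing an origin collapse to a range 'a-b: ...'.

Answer: the defect is in main at line 46.
Key observation: Every logged value matches the working version; the printed result is what differs.
Call chain: main -> index_entries(0, 2) (called at line 45).
First divergence: none (the log streams are identical).
Execution walk:
  verify_load([6, 3, 10, 2, 7, 6, 6, 12]) -> 2  [called from count_flags, line 27]
  pack_ledger([6, 3, 10, 2, 7, 6, 6, 12], 6) -> 3  [called from count_flags, line 28]
  count_flags([6, 3, 10, 2, 7, 6, 6, 12], 6) -> 0  [called from main, line 43]
  index_entries(0, 2) -> 0  [called from main, line 45]
Log line origins:
  1 — main, line 42
  2 — count_flags, line 26
  3 — verify_load, line 2
  4 — verify_load, line 7
  5 — pack_ledger, line 11
  6 — pack_ledger, line 16
  7 — count_flags, line 29
  8 — main, line 44
  9 — index_entries, line 34
A correct fix: line 46: replace `quota` with `mid`.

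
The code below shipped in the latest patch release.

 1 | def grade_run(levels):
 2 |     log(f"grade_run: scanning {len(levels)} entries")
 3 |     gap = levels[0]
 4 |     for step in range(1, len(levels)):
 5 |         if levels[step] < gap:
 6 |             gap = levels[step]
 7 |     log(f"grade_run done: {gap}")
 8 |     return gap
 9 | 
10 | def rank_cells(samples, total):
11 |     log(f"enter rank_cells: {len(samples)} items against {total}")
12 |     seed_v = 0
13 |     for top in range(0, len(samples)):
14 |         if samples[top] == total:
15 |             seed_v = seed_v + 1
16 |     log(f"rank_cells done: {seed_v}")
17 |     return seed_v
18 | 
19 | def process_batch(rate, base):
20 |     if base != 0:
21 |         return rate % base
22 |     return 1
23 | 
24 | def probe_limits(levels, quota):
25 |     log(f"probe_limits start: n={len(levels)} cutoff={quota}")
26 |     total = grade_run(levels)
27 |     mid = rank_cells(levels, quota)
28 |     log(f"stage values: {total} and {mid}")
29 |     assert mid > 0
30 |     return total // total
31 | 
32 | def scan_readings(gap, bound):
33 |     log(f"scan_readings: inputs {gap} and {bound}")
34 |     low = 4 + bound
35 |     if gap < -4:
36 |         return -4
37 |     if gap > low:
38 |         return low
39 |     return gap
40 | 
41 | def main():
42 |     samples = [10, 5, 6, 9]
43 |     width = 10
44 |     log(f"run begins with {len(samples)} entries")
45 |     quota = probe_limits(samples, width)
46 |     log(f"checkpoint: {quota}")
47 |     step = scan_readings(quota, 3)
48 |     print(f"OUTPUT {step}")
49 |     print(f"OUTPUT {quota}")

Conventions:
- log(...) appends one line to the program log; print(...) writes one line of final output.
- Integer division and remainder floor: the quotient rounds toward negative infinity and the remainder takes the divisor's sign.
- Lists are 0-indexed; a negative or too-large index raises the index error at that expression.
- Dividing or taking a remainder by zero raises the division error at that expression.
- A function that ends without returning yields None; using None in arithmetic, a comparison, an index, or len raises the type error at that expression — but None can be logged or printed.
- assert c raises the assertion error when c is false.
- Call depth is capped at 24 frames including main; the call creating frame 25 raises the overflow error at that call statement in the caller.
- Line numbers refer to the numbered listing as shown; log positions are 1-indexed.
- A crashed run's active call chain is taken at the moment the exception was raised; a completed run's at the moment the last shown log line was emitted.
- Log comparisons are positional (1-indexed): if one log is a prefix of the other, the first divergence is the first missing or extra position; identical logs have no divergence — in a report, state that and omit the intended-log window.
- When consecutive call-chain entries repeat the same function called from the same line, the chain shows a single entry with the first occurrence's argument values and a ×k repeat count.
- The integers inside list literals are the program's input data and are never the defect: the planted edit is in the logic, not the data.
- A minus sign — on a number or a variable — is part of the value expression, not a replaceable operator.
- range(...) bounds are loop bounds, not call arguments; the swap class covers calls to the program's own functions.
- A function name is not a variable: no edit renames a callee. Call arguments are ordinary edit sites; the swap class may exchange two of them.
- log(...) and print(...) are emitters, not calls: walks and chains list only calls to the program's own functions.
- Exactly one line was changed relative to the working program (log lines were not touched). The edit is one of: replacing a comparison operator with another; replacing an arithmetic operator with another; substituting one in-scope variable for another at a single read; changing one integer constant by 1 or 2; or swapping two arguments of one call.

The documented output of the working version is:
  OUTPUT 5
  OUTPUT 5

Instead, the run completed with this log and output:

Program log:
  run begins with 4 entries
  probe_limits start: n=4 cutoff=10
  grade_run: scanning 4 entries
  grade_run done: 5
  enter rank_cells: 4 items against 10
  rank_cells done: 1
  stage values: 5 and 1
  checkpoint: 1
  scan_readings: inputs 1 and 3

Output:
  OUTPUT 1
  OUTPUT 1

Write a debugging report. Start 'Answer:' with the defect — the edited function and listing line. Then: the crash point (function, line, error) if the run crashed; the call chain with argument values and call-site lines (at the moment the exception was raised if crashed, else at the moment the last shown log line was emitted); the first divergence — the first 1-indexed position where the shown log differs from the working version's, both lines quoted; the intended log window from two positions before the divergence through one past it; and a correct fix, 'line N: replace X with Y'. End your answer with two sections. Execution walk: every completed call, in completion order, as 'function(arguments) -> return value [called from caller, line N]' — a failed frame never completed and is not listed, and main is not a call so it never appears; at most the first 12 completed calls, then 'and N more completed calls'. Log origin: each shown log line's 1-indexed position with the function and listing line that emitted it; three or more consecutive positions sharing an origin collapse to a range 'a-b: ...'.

Answer: the defect is in probe_limits at line 30.
The tell: Position 8 is the first bad log line: 'checkpoint: 1' should read 'checkpoint: 5'.
Call chain: main -> scan_readings(1, 3) (called at line 47).
First divergence: position 8 — shown 'checkpoint: 1', intended 'checkpoint: 5'.
Intended log window:
  6: rank_cells done: 1
  7: stage values: 5 and 1
  8: checkpoint: 5
  9: scan_readings: inputs 5 and 3
Execution walk:
  grade_run([10, 5, 6, 9]) -> 5  [called from probe_limits, line 26]
  rank_cells([10, 5, 6, 9], 10) -> 1  [called from probe_limits, line 27]
  probe_limits([10, 5, 6, 9], 10) -> 1  [called from main, line 45]
  scan_readings(1, 3) -> 1  [called from main, line 47]
Log line origins:
  1: logged in main at line 44
  2: logged in probe_limits at line 25
  3: logged in grade_run at line 2
  4: logged in grade_run at line 7
  5: logged in rank_cells at line 11
  6: logged in rank_cells at line 16
  7: logged in probe_limits at line 28
  8: logged in main at line 46
  9: logged in scan_readings at line 33
A correct fix: line 30: replace `total // total` with `total // mid`.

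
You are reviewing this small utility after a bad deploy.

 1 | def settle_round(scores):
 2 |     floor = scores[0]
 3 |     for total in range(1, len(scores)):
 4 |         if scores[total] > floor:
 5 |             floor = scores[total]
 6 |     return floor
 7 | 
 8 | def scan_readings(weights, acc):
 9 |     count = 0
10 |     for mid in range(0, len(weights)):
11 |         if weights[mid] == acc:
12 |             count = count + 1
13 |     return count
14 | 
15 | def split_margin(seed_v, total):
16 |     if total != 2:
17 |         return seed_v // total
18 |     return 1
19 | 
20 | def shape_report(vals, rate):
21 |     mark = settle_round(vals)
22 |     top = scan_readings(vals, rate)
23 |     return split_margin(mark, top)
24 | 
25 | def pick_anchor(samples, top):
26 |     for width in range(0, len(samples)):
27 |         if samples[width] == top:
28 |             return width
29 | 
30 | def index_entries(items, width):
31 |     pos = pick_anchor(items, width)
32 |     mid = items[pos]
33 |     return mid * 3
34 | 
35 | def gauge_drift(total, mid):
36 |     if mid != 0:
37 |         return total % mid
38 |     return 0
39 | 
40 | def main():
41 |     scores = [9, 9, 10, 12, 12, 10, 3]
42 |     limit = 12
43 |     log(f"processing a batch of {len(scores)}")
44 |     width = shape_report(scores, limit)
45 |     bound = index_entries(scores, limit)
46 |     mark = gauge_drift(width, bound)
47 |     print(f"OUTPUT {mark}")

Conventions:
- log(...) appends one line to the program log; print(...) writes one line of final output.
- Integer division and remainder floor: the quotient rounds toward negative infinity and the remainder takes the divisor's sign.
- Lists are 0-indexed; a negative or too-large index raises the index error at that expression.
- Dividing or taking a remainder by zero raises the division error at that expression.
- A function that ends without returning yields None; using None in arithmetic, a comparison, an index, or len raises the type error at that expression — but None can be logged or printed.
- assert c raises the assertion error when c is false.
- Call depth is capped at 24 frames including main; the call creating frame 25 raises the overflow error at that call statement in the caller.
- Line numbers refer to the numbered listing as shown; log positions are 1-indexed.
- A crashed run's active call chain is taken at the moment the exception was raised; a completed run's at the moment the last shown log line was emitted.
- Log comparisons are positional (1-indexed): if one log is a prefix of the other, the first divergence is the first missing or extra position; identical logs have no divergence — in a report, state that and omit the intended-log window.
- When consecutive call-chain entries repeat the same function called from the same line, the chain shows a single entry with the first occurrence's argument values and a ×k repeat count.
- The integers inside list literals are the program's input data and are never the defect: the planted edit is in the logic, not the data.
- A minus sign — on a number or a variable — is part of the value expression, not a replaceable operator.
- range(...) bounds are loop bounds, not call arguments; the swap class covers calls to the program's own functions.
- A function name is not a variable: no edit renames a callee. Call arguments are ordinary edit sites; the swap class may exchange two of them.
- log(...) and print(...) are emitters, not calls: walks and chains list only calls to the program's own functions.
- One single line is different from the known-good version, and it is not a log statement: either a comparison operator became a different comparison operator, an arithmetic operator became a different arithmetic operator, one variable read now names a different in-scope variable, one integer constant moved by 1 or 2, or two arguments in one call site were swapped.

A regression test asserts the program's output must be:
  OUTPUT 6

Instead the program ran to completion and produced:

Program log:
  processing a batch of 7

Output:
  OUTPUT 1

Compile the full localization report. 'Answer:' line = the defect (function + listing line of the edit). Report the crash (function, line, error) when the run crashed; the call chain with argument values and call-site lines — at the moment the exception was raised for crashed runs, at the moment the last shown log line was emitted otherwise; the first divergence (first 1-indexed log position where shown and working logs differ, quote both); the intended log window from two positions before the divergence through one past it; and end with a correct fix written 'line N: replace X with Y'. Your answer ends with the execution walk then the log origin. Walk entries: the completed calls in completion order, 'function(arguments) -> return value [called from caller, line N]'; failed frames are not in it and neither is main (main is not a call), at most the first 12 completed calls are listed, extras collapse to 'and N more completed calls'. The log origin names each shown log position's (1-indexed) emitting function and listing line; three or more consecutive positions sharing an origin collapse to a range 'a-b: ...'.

Answer: the defect is in split_margin at line 16.
Core observation: The logs agree in full; only the final output differs.
Call chain: main.
First divergence: none; the two logs match at every position.
Execution walk:
  settle_round([9, 9, 10, 12, 12, 10, 3]) -> 12  [called from shape_report, line 21]
  scan_readings([9, 9, 10, 12, 12, 10, 3], 12) -> 2  [called from shape_report, line 22]
  split_margin(12, 2) -> 1  [called from shape_report, line 23]
  shape_report([9, 9, 10, 12, 12, 10, 3], 12) -> 1  [called from main, line 44]
  pick_anchor([9, 9, 10, 12, 12, 10, 3], 12) -> 3  [called from index_entries, line 31]
  index_entries([9, 9, 10, 12, 12, 10, 3], 12) -> 36  [called from main, line 45]
  gauge_drift(1, 36) -> 1  [called from main, line 46]
Log line origins:
  1 — main, line 43
A correct fix: line 16: replace `2` with `0`.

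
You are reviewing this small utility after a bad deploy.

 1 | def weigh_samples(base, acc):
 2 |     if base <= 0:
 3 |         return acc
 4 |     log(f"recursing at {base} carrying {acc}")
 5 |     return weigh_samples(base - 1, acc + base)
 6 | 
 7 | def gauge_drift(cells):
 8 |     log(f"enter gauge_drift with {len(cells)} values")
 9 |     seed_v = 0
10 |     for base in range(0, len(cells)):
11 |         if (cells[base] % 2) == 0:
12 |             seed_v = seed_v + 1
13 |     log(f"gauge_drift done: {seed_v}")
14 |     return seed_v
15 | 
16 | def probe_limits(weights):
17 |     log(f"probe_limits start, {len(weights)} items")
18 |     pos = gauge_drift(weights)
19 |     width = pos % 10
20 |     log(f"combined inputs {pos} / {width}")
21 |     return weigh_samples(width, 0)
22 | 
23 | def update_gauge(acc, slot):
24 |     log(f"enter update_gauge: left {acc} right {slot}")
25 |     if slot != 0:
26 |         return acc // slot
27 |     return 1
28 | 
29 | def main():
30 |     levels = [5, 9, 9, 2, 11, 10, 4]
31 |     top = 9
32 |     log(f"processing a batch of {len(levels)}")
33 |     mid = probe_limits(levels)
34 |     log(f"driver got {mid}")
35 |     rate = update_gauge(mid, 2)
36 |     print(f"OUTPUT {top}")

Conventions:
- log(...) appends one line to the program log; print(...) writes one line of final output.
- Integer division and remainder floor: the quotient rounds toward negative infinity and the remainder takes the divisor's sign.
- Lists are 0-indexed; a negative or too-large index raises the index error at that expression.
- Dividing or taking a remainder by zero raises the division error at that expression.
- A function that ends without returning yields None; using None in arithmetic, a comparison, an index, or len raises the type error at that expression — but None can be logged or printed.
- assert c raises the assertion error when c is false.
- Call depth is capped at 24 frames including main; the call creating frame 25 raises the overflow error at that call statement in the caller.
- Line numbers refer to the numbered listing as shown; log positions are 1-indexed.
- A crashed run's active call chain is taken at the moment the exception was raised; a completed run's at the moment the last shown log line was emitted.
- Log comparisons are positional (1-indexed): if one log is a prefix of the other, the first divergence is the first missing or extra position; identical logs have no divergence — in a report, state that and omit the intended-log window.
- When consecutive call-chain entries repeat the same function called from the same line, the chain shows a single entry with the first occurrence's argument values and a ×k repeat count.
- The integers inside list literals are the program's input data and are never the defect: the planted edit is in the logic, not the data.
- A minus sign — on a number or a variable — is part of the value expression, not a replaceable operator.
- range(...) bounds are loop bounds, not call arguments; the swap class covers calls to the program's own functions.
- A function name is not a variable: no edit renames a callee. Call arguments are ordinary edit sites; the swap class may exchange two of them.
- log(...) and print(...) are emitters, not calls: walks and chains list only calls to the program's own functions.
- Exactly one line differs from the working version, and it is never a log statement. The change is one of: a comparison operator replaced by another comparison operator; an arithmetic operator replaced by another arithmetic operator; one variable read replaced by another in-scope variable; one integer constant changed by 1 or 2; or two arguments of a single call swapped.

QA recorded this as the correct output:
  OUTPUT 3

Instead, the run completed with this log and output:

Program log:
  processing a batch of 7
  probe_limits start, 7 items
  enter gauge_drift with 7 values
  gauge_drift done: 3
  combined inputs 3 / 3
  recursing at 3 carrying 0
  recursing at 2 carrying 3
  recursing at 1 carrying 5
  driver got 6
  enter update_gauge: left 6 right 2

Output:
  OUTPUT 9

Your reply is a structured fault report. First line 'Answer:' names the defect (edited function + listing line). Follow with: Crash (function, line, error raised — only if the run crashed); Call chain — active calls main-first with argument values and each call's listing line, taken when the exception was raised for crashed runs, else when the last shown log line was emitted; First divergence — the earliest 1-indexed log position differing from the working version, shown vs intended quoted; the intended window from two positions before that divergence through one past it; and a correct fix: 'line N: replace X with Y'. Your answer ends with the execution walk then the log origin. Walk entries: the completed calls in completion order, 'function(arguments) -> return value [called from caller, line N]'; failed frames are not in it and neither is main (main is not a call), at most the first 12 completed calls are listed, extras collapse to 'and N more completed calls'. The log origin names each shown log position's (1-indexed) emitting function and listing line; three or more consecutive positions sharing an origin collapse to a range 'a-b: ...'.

Answer: the defect is in main at line 36.
Core observation: The two runs log identically and part ways only at the printed values.
Call chain: main -> update_gauge(6, 2) (called at line 35).
First divergence: none; the two logs match at every position.
Execution walk:
  gauge_drift([5, 9, 9, 2, 11, 10, 4]) -> 3  [called from probe_limits, line 18]
  weigh_samples(0, 6) -> 6  [called from weigh_samples, line 5]
  weigh_samples(1, 5) -> 6  [called from weigh_samples, line 5]
  weigh_samples(2, 3) -> 6  [called from weigh_samples, line 5]
  weigh_samples(3, 0) -> 6  [called from probe_limits, line 21]
  probe_limits([5, 9, 9, 2, 11, 10, 4]) -> 6  [called from main, line 33]
  update_gauge(6, 2) -> 3  [called from main, line 35]
Log line origins:
  1: emitted by main (line 32)
  2: emitted by probe_limits (line 17)
  3: emitted by gauge_drift (line 8)
  4: emitted by gauge_drift (line 13)
  5: emitted by probe_limits (line 20)
  6-8: emitted by weigh_samples (line 4)
  9: emitted by main (line 34)
  10: emitted by update_gauge (line 24)
A correct fix: line 36: replace `top` with `rate`.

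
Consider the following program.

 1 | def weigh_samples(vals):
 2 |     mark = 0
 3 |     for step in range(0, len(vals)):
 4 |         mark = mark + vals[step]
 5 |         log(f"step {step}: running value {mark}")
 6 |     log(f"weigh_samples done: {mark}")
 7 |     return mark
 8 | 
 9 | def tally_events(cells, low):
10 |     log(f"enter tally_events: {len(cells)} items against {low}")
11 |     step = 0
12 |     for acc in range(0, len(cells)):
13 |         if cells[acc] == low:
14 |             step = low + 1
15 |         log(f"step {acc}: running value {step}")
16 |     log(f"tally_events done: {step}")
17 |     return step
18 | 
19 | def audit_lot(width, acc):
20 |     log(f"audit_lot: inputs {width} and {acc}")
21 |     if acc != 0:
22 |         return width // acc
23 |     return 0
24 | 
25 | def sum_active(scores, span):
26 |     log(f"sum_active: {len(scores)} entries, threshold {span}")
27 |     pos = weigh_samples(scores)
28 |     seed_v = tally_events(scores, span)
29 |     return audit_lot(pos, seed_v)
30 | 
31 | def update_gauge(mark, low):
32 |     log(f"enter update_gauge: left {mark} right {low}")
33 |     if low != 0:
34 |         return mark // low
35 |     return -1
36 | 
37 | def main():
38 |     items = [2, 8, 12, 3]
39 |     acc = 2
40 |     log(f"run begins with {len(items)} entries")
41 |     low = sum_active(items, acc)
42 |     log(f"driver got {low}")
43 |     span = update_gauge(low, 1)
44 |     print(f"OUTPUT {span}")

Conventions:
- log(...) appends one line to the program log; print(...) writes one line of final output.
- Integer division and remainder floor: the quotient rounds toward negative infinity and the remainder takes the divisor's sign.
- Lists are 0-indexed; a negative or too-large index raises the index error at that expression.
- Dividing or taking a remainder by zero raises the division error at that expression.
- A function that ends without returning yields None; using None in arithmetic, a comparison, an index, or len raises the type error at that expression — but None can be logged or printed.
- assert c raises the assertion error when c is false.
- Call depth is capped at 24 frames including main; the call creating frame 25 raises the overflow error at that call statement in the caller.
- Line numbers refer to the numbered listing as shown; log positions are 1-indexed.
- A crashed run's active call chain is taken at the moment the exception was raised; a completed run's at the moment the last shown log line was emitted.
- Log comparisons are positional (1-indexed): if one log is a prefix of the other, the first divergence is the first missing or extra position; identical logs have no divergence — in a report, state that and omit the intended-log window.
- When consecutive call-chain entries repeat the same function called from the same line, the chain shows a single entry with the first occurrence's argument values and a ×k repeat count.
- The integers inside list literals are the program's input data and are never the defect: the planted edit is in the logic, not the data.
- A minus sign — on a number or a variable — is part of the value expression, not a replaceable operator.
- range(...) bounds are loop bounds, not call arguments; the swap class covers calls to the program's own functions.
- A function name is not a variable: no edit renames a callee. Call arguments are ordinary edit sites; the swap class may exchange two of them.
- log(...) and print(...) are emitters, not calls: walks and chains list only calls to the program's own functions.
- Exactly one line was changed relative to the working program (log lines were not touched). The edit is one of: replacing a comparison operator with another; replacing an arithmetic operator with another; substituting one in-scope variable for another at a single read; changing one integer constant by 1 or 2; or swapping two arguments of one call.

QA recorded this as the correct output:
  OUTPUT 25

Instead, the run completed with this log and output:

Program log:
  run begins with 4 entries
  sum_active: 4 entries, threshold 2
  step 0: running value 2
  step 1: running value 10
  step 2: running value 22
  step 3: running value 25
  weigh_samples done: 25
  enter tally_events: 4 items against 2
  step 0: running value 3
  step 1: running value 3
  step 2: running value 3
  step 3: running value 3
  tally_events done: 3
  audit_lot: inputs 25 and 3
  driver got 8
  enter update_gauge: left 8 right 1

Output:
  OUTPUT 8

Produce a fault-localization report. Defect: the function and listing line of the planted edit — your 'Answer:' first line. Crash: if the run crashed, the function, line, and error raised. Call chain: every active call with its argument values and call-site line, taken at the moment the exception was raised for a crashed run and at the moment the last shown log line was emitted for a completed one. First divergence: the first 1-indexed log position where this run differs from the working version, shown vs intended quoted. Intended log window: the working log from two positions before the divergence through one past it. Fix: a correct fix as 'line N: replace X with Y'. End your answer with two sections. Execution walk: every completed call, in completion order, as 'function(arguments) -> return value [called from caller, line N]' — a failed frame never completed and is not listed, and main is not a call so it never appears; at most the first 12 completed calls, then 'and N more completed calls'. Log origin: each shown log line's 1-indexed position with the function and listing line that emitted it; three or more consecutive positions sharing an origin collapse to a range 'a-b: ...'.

Answer: the defect is in tally_events at line 14.
Key fact: The log first diverges at position 9: the faulty run prints 'step 0: running value 3' where the working version prints 'step 0: running value 1'.
Call chain: main -> update_gauge(8, 1) (called at line 43).
First divergence: position 9; shown 'step 0: running value 3' vs intended 'step 0: running value 1'.
Intended log window:
  7: weigh_samples done: 25
  8: enter tally_events: 4 items against 2
  9: step 0: running value 1
  10: step 1: running value 1
Execution walk:
  weigh_samples([2, 8, 12, 3]) -> 25  [called from sum_active, line 27]
  tally_events([2, 8, 12, 3], 2) -> 3  [called from sum_active, line 28]
  audit_lot(25, 3) -> 8  [called from sum_active, line 29]
  sum_active([2, 8, 12, 3], 2) -> 8  [called from main, line 41]
  update_gauge(8, 1) -> 8  [called from main, line 43]
Log origin:
  1: emitted by main (line 40)
  2: emitted by sum_active (line 26)
  3-6: emitted by weigh_samples (line 5)
  7: emitted by weigh_samples (line 6)
  8: emitted by tally_events (line 10)
  9-12: emitted by tally_events (line 15)
  13: emitted by tally_events (line 16)
  14: emitted by audit_lot (line 20)
  15: emitted by main (line 42)
  16: emitted by update_gauge (line 32)
A correct fix: line 14: replace `low` with `step`.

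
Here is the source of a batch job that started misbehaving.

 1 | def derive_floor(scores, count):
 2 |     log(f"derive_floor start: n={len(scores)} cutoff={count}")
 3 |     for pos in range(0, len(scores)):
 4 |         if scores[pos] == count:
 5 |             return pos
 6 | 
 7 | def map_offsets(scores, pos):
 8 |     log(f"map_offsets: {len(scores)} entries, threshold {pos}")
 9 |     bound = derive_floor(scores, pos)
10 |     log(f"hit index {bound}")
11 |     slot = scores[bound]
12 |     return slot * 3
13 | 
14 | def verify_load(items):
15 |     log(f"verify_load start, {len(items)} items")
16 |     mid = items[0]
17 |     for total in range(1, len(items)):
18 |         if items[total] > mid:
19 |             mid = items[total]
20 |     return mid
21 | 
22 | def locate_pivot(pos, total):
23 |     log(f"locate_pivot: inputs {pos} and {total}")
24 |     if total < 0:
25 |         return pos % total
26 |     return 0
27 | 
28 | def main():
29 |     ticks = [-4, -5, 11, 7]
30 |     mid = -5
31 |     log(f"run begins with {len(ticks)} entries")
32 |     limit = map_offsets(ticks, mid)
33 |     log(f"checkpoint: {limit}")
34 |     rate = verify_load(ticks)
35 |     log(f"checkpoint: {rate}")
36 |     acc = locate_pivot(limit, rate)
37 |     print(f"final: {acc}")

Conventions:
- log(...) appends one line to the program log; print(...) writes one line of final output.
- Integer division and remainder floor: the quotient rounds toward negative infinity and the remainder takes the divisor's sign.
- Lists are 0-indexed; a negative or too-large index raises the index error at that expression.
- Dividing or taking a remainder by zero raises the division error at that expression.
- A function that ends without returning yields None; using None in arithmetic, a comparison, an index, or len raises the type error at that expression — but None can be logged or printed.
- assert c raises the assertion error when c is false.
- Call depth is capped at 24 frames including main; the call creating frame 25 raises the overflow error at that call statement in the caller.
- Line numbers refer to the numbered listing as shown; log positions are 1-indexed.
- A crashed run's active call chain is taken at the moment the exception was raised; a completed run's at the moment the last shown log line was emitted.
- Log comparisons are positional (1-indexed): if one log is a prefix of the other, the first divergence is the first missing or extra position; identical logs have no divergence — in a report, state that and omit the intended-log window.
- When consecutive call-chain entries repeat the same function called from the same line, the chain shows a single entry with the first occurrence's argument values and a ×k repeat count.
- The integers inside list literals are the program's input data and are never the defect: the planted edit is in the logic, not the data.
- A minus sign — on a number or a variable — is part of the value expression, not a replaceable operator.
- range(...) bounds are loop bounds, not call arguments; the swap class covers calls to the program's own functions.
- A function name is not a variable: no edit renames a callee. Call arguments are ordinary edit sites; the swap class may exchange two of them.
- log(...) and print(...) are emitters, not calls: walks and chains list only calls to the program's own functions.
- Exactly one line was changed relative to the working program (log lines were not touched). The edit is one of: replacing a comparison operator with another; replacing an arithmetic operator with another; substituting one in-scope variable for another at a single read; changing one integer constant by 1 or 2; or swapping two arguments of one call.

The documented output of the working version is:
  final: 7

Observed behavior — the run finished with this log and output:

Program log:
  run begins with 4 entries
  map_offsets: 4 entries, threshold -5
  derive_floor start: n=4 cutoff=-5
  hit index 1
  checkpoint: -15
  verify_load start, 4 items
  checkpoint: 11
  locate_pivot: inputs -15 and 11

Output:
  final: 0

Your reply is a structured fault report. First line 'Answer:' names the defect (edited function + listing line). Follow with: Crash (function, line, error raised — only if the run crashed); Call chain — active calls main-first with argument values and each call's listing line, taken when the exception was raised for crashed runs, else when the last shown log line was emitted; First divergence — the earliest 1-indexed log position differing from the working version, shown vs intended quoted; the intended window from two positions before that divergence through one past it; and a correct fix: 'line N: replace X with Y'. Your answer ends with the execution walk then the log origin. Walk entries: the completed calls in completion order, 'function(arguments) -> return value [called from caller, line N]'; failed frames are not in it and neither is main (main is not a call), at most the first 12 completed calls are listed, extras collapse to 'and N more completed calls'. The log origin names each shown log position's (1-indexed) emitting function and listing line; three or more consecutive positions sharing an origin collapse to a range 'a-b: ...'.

Answer: the defect is in locate_pivot at line 24.
Core observation: The two runs log identically and part ways only at the printed values.
Call chain: main -> locate_pivot(-15, 11) (called at line 36).
First divergence: none (the log streams are identical).
Execution walk:
  derive_floor([-4, -5, 11, 7], -5) -> 1  [called from map_offsets, line 9]
  map_offsets([-4, -5, 11, 7], -5) -> -15  [called from main, line 32]
  verify_load([-4, -5, 11, 7]) -> 11  [called from main, line 34]
  locate_pivot(-15, 11) -> 0  [called from main, line 36]
Log origins:
  1: from main, line 31
  2: from map_offsets, line 8
  3: from derive_floor, line 2
  4: from map_offsets, line 10
  5: from main, line 33
  6: from verify_load, line 15
  7: from main, line 35
  8: from locate_pivot, line 23
A correct fix: line 24: replace `<` with `!=`.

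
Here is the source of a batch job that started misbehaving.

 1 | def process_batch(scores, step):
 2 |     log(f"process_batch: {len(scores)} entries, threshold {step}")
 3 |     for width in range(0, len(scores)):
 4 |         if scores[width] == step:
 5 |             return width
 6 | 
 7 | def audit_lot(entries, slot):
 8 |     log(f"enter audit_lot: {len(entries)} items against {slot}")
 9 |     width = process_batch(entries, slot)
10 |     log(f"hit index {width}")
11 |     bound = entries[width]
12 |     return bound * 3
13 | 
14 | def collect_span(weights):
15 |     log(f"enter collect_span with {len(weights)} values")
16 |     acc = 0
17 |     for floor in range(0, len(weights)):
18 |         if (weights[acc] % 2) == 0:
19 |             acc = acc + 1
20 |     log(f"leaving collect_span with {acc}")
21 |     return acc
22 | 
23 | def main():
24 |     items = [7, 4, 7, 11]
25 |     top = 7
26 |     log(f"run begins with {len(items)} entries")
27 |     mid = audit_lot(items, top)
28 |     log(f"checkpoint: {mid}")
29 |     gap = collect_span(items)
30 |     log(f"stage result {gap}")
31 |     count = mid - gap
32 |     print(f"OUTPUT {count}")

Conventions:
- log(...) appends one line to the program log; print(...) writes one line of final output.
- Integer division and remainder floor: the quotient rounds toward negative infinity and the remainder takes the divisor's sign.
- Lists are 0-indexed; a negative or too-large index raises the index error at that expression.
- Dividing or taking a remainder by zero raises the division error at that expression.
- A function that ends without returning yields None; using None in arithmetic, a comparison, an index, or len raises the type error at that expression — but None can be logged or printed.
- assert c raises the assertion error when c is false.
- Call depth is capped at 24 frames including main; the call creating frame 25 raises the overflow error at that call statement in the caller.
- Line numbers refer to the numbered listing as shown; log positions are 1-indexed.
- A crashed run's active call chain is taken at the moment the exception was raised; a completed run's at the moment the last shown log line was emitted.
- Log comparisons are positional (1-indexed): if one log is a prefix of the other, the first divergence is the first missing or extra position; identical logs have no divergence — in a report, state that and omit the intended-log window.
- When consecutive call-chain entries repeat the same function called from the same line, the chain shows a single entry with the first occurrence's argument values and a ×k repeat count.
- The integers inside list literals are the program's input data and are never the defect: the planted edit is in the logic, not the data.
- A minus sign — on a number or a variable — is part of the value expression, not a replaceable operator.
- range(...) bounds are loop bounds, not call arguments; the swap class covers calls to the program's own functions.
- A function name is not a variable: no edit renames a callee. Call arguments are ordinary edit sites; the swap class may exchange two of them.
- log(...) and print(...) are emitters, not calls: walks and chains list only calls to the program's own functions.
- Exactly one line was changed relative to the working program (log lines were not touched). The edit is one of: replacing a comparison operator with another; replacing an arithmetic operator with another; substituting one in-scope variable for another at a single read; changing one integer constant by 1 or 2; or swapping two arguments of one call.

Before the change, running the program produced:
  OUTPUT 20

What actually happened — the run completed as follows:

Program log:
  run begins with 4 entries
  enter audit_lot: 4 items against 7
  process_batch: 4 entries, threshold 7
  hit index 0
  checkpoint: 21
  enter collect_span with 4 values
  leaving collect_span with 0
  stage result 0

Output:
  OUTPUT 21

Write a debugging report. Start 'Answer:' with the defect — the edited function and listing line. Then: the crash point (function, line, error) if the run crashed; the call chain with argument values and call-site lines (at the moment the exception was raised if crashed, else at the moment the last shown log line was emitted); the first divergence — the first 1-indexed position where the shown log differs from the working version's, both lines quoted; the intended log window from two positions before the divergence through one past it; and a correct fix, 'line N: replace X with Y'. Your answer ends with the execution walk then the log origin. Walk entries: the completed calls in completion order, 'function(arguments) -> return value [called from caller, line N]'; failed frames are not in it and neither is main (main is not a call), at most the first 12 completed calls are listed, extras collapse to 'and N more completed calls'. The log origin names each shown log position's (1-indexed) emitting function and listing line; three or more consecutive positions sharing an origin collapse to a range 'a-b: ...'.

Answer: the defect is in collect_span at line 18.
The tell: At log position 7 the runs split — shown 'leaving collect_span with 0', but the working version logs 'leaving collect_span with 1'.
Call chain: main.
First divergence: position 7 — the shown line 'leaving collect_span with 0' should read 'leaving collect_span with 1'.
Intended log window:
  5: checkpoint: 21
  6: enter collect_span with 4 values
  7: leaving collect_span with 1
  8: stage result 1
Execution walk:
  process_batch([7, 4, 7, 11], 7) -> 0  [called from audit_lot, line 9]
  audit_lot([7, 4, 7, 11], 7) -> 21  [called from main, line 27]
  collect_span([7, 4, 7, 11]) -> 0  [called from main, line 29]
Origin of each log line:
  1: from main, line 26
  2: from audit_lot, line 8
  3: from process_batch, line 2
  4: from audit_lot, line 10
  5: from main, line 28
  6: from collect_span, line 15
  7: from collect_span, line 20
  8: from main, line 30
A correct fix: line 18: replace `acc` with `floor`.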